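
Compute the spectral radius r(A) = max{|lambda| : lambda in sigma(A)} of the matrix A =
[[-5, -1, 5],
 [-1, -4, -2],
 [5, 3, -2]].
r(A) ≈ 8.513

The eigenvalues of A are the roots of its characteristic polynomial. With M = A (coefficients from the trace, the sum of principal 2x2 minors, and det A):
  p(λ) = det(λ I - M) = λ^3 + 11λ^2 + 18λ - 27.
No integer candidate from the rational root theorem (±divisors of 27) is a root, so the roots are irrational. The cubic discriminant is Δ = 43713 > 0, so there are three distinct real roots. p(-9) = -27 and p(-8) = 21 have opposite signs, so a root lies in (-9, -8); Newton's method refines it to λ ≈ -8.513. p(-4) = 13 and p(-3) = -9 have opposite signs, so a root lies in (-4, -3); Newton's method refines it to λ ≈ -3.4155. p(0) = -27 and p(1) = 3 have opposite signs, so a root lies in (0, 1); Newton's method refines it to λ ≈ 0.9286. Check (Vieta): the three roots sum to -11, matching tr M = -11.
Thus the eigenvalues (to 4 decimals) are -8.513 (modulus 8.513); -3.4155 (modulus 3.4155); 0.9286 (modulus 0.9286). The spectral radius is the largest modulus: r(A) ≈ 8.513. (Cross-check: r(A) ≤ ||A||_2 ≈ 9.1648; equality holds whenever A is normal, though it can also hold for some non-normal A.)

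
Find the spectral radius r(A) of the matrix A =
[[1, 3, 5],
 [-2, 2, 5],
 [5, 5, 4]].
r(A) ≈ 9.858

The eigenvalues of A are the roots of its characteristic polynomial. With M = A (coefficients from the trace, the sum of principal 2x2 minors, and det A):
  p(λ) = det(λ I - M) = λ^3 - 7λ^2 - 30λ + 18.
No integer candidate from the rational root theorem (±divisors of 18) is a root, so the roots are irrational. The cubic discriminant is Δ = 236088 > 0, so there are three distinct real roots. p(-4) = -38 and p(-3) = 18 have opposite signs, so a root lies in (-4, -3); Newton's method refines it to λ ≈ -3.3957. p(0) = 18 and p(1) = -18 have opposite signs, so a root lies in (0, 1); Newton's method refines it to λ ≈ 0.5377. p(9) = -90 and p(10) = 18 have opposite signs, so a root lies in (9, 10); Newton's method refines it to λ ≈ 9.858. Check (Vieta): the three roots sum to 7, matching tr M = 7.
Thus the eigenvalues (to 4 decimals) are -3.3957 (modulus 3.3957); 0.5377 (modulus 0.5377); 9.858 (modulus 9.858). The spectral radius is the largest modulus: r(A) ≈ 9.858. (Cross-check: r(A) ≤ ||A||_2 ≈ 10.3976; equality holds whenever A is normal, though it can also hold for some non-normal A.)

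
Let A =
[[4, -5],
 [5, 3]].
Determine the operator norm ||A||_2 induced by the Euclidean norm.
||A||_2 = sqrt((75 + sqrt(149))/2) ≈ 6.6033 (= sqrt(largest eigenvalue of A^T A))

||A||_2 = sigma_max(A) = sqrt(lambda_max(A^T A)). Form the symmetric matrix M = A^T A =
[[41, -5],
 [-5, 34]].
Its characteristic polynomial (trace, determinant of M give the coefficients) is
  p(λ) = det(λ I - M) = λ^2 - 75λ + 1369.
For λ^2 - 75λ + 1369 the discriminant is 149. It is nonnegative but not a perfect square, so the roots are real and irrational: λ = (75 ± sqrt(149))/2 ≈ 43.6033, 31.3967.
So the eigenvalues of A^T A are ≈ 31.3967, 43.6033 (all ≥ 0, as they must be for A^T A). The largest is λ_max = (75 + sqrt(149))/2 ≈ 43.6033, hence ||A||_2 = sqrt(λ_max) = sqrt((75 + sqrt(149))/2) ≈ 6.6033.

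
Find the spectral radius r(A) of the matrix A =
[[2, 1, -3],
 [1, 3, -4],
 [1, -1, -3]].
r(A) ≈ 3.846

The eigenvalues of A are the roots of its characteristic polynomial. With M = A (coefficients from the trace, the sum of principal 2x2 minors, and det A):
  p(λ) = det(λ I - M) = λ^3 - 2λ^2 - 11λ + 15.
No integer candidate from the rational root theorem (±divisors of 15) is a root, so the roots are irrational. The cubic discriminant is Δ = 6153 > 0, so there are three distinct real roots. p(-4) = -37 and p(-3) = 3 have opposite signs, so a root lies in (-4, -3); Newton's method refines it to λ ≈ -3.1029. p(1) = 3 and p(2) = -7 have opposite signs, so a root lies in (1, 2); Newton's method refines it to λ ≈ 1.2569. p(3) = -9 and p(4) = 3 have opposite signs, so a root lies in (3, 4); Newton's method refines it to λ ≈ 3.846. Check (Vieta): the three roots sum to 2, matching tr M = 2.
Thus the eigenvalues (to 4 decimals) are -3.1029 (modulus 3.1029); 1.2569 (modulus 1.2569); 3.846 (modulus 3.846). The spectral radius is the largest modulus: r(A) ≈ 3.846. (Cross-check: r(A) ≤ ||A||_2 ≈ 6.6294; equality holds whenever A is normal, though it can also hold for some non-normal A.)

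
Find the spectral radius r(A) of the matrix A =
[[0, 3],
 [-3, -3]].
r(A) = 3

The eigenvalues of A are the roots of its characteristic polynomial. With M = A (coefficients from the trace and determinant):
  p(λ) = det(λ I - M) = λ^2 + 3λ + 9.
For λ^2 + 3λ + 9 the discriminant is -27. It is negative, so the roots are the complex-conjugate pair λ = -3/2 ± (sqrt(27)/2) i ≈ -1.5 ± 2.5981i. For a conjugate pair the product of the roots equals the constant term, so |λ|^2 = 9 and |λ| = sqrt(9) = 3.
Thus the eigenvalues (to 4 decimals) are -1.5 ± 2.5981i (modulus 3). The spectral radius is the largest modulus: r(A) = 3. (Cross-check: r(A) ≤ ||A||_2 ≈ 4.8541; equality holds whenever A is normal, though it can also hold for some non-normal A.)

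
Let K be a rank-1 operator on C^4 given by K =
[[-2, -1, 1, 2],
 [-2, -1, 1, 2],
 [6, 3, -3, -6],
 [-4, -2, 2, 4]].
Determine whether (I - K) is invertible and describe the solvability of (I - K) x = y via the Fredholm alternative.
(I - K) is invertible (det(I - K) = 3 ≠ 0), so for every y in C^4 the equation (I - K) x = y has a unique solution.

K has rank 1, so it is an outer product K = u v^T: every row of K is a multiple of one row vector. Reading off the entries, u = (1, 1, -3, 2) and v = (-2, -1, 1, 2) (row i of K equals u_i·v^T). A rank-one matrix u v^T satisfies K u = u (v·u) and kills the (3)-dimensional subspace v^⊥, so its characteristic polynomial is lambda^3 (lambda - v·u) with v·u = tr K = -2. Hence the eigenvalues of I - K are 1 (multiplicity 3) and 1 - (-2) = 3, so det(I - K) = 3. (Direct check: I - K =
[[3, 1, -1, -2],
 [2, 2, -1, -2],
 [-6, -3, 4, 6],
 [4, 2, -2, -3]]
has determinant 3.) The finite-dimensional Fredholm alternative says: either (I - K) is invertible, or ker(I - K) ≠ {0} and then range(I - K) = ker((I - K)^*)^⊥, with dim ker(I - K) = dim ker((I - K)^*). Since det(I - K) ≠ 0, 1 is not an eigenvalue of K and ker(I - K) = {0}, so we are in the first case: for every y there is a unique x = (I - K)^(-1) y. Explicitly, by the Sherman–Morrison formula, (I - u v^T)^(-1) = I + u v^T/(1 - v·u), i.e. (I - K)^(-1) = I + K/(3).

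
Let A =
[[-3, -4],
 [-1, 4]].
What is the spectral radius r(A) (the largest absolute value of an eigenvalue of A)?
r(A) = (1 + sqrt(65))/2 ≈ 4.5311

The eigenvalues of A are the roots of its characteristic polynomial. With M = A (coefficients from the trace and determinant):
  p(λ) = det(λ I - M) = λ^2 - λ - 16.
For λ^2 - λ - 16 the discriminant is 65. It is nonnegative but not a perfect square, so the roots are real and irrational: λ = (1 ± sqrt(65))/2 ≈ 4.5311, -3.5311.
Thus the eigenvalues (to 4 decimals) are 4.5311 (modulus 4.5311); -3.5311 (modulus 3.5311). The spectral radius is the largest modulus: r(A) = (1 + sqrt(65))/2 ≈ 4.5311. (Cross-check: r(A) ≤ ||A||_2 ≈ 5.8823; equality holds whenever A is normal, though it can also hold for some non-normal A.)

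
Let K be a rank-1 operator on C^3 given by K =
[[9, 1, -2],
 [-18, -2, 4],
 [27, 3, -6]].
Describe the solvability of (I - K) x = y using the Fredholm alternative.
(I - K) is singular (det(I - K) = 0, i.e. 1 ∈ sigma(K)). (I - K) x = y is solvable iff y ⊥ ker((I - K)^*) = span{(9, 1, -2)}, i.e. iff 9y_1 + y_2 - 2y_3 = 0. When solvable, the solutions are x = y + c·(1, -2, 3), c arbitrary (ker(I - K) = span{(1, -2, 3)}, dimension 1).

K has rank 1, so it is an outer product K = u v^T: every row of K is a multiple of one row vector. Reading off the entries, u = (1, -2, 3) and v = (9, 1, -2) (row i of K equals u_i·v^T). A rank-one matrix u v^T satisfies K u = u (v·u) and kills the (2)-dimensional subspace v^⊥, so its characteristic polynomial is lambda^2 (lambda - v·u) with v·u = tr K = 1. Hence the eigenvalues of I - K are 1 (multiplicity 2) and 1 - (1) = 0, so det(I - K) = 0. (Direct check: I - K =
[[-8, -1, 2],
 [18, 3, -4],
 [-27, -3, 7]]
has determinant 0.) So 1 is an eigenvalue of K and (I - K) is not invertible. The finite-dimensional Fredholm alternative says: either (I - K) is invertible, or ker(I - K) ≠ {0} and then range(I - K) = ker((I - K)^*)^⊥, with dim ker(I - K) = dim ker((I - K)^*). We are in the second case, so we need both kernels. Kernel of I - K: (I - K) u = u - u (v·u) = u - u = 0, so ker(I - K) = span{u} = span{(1, -2, 3)} (it is exactly 1-dimensional because rank(I - K) = 2). Kernel of the adjoint: K is real, so (I - K)^* = I - K^T = I - v u^T, and (I - v u^T) v = v - v (u·v) = 0; hence ker((I - K)^*) = span{v} = span{(9, 1, -2)}. Therefore (I - K) x = y is solvable iff <y, v> = 0, i.e. iff 9y_1 + y_2 - 2y_3 = 0. When this holds, K y = u (v·y) = 0, so (I - K) y = y and x = y is a particular solution; the full solution set is the line x = y + c·u = y + c·(1, -2, 3), c ∈ C.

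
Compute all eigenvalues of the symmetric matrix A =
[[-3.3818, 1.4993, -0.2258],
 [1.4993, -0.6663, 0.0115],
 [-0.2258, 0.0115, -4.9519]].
sigma(A) ≈ {-5, -4, 0}

A is real symmetric, so its spectrum consists of real eigenvalues. Expanding the characteristic polynomial of the displayed matrix gives
  det(λ I - A) = p(λ) = λ^3 + (9)λ^2 + (20)λ + (0).
Solving p(λ) = 0 yields eigenvalues ≈ -5, -4, 0. (A is shown rounded to 4 decimals, so these recover the underlying integer eigenvalues to within that precision.)
Verification: the trace of A = -9 equals the sum of eigenvalues -9, and det(A) ≈ -0.0001 matches the eigenvalue product 0.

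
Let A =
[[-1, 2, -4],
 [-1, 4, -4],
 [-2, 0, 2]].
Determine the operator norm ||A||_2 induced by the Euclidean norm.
||A||_2 ≈ 7.3652 (= sqrt(largest eigenvalue of A^T A))

||A||_2 = sigma_max(A) = sqrt(lambda_max(A^T A)). Form the symmetric matrix M = A^T A =
[[6, -6, 4],
 [-6, 20, -24],
 [4, -24, 36]].
Its characteristic polynomial (trace, sum of principal 2x2 minors, determinant of M give the coefficients) is
  p(λ) = det(λ I - M) = λ^3 - 62λ^2 + 428λ - 400.
No integer candidate from the rational root theorem (±divisors of 400) is a root, so the roots are irrational. The cubic discriminant is Δ = 195962688 > 0, so there are three distinct real roots. p(1) = -33 and p(2) = 216 have opposite signs, so a root lies in (1, 2); Newton's method refines it to λ ≈ 1.1098. p(6) = 152 and p(7) = -99 have opposite signs, so a root lies in (6, 7); Newton's method refines it to λ ≈ 6.6443. p(54) = -616 and p(55) = 1965 have opposite signs, so a root lies in (54, 55); Newton's method refines it to λ ≈ 54.2459. Check (Vieta): the three roots sum to 62, matching tr M = 62.
So the eigenvalues of A^T A are ≈ 1.1098, 6.6443, 54.2459 (all ≥ 0, as they must be for A^T A). The largest is λ_max ≈ 54.2459, hence ||A||_2 = sqrt(λ_max) ≈ 7.3652.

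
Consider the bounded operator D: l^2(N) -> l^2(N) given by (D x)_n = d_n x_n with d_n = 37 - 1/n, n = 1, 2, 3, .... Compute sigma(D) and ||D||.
sigma(D) = {37 - 1/n : n ≥ 1} ∪ {37}; ||D|| = 37

A bounded diagonal operator on l^2 with diagonal entries d_n has spectrum equal to the closure of {d_n : n ≥ 1}: every d_n is an eigenvalue (with eigenvector e_n), so {d_n} ⊂ sigma(D); the spectrum is closed, so its closure is too; and for lambda not in the closure, (D - lambda I) has bounded inverse (the diagonal entries 1/(d_n - lambda) are bounded). For our sequence d_n = 37 - 1/n, n = 1, 2, 3, ...:
  - {d_n} = {37 - 1/n : n ≥ 1}; the only limit point is 37
  - closure = {37 - 1/n : n ≥ 1} ∪ {37}
For the norm: a diagonal operator has ||D|| = sup_n |d_n|. Here d_n = 37 - 1/n increases monotonically from d_1 = 36 toward 37, with all terms in [36, 37); so sup_n |d_n| = 37 (the supremum is the limit, not attained). So ||D|| = 37.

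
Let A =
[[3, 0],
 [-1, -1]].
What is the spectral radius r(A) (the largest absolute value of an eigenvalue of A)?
r(A) = 3

The eigenvalues of A are the roots of its characteristic polynomial. With M = A (coefficients from the trace and determinant):
  p(λ) = det(λ I - M) = λ^2 - 2λ - 3.
For λ^2 - 2λ - 3 the discriminant is 16. It is a perfect square (4^2), so the roots are rational: λ = (2 ± 4)/2 = 3, -1.
Thus the eigenvalues (to 4 decimals) are 3 (modulus 3); -1 (modulus 1). The spectral radius is the largest modulus: r(A) = 3. (Cross-check: r(A) ≤ ||A||_2 ≈ 3.1796; equality holds whenever A is normal, though it can also hold for some non-normal A.)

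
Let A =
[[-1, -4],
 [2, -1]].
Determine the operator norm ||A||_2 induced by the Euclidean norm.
||A||_2 = sqrt((22 + sqrt(160))/2) ≈ 4.1623 (= sqrt(largest eigenvalue of A^T A))

||A||_2 = sigma_max(A) = sqrt(lambda_max(A^T A)). Form the symmetric matrix M = A^T A =
[[5, 2],
 [2, 17]].
Its characteristic polynomial (trace, determinant of M give the coefficients) is
  p(λ) = det(λ I - M) = λ^2 - 22λ + 81.
For λ^2 - 22λ + 81 the discriminant is 160. It is nonnegative but not a perfect square, so the roots are real and irrational: λ = (22 ± sqrt(160))/2 ≈ 17.3246, 4.6754.
So the eigenvalues of A^T A are ≈ 4.6754, 17.3246 (all ≥ 0, as they must be for A^T A). The largest is λ_max = (22 + sqrt(160))/2 ≈ 17.3246, hence ||A||_2 = sqrt(λ_max) = sqrt((22 + sqrt(160))/2) ≈ 4.1623.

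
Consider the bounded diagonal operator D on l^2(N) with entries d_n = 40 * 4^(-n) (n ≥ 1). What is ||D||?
||D|| = 10 (attained at n = 1)

For D diagonal, ||D|| = sup_n |d_n|. The sequence d_n = 40 * 4^(-n) is positive and strictly decreasing (ratio 4^(-1) < 1), so the supremum is d_1 = 40/4 = 10. Hence ||D|| = 10.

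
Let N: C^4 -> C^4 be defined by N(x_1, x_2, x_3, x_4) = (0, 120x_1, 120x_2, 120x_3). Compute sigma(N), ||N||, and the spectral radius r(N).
sigma(N) = {0}; ||N|| = 120; r(N) = 0. (N is nilpotent with N^4 = 0.)

On C^4, N is a strictly lower-triangular matrix with 120 on the subdiagonal and zeros elsewhere, so its characteristic polynomial is lambda^4 and every eigenvalue is 0: sigma(N) = {0}. For the operator norm, N e_i = 120e_{i+1} for i = 1, ..., 3 and N e_4 = 0, so the singular values of N are 120 (with multiplicity 3) and 0; hence ||N|| = 120. The spectral radius r(N) = max|lambda| = 0. Note ||N|| > r(N) — characteristic of non-normal nilpotent operators. Indeed N^4 = 0.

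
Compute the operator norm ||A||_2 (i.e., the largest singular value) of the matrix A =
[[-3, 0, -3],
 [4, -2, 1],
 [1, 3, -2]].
||A||_2 ≈ 5.9763 (= sqrt(largest eigenvalue of A^T A))

||A||_2 = sigma_max(A) = sqrt(lambda_max(A^T A)). Form the symmetric matrix M = A^T A =
[[26, -5, 11],
 [-5, 13, -8],
 [11, -8, 14]].
Its characteristic polynomial (trace, sum of principal 2x2 minors, determinant of M give the coefficients) is
  p(λ) = det(λ I - M) = λ^3 - 53λ^2 + 674λ - 2025.
No integer candidate from the rational root theorem (±divisors of 2025) is a root, so the roots are irrational. The cubic discriminant is Δ = 36779513 > 0, so there are three distinct real roots. p(4) = -113 and p(5) = 145 have opposite signs, so a root lies in (4, 5); Newton's method refines it to λ ≈ 4.4011. p(12) = 159 and p(13) = -23 have opposite signs, so a root lies in (12, 13); Newton's method refines it to λ ≈ 12.8823. p(35) = -485 and p(36) = 207 have opposite signs, so a root lies in (35, 36); Newton's method refines it to λ ≈ 35.7166. Check (Vieta): the three roots sum to 53, matching tr M = 53.
So the eigenvalues of A^T A are ≈ 4.4011, 12.8823, 35.7166 (all ≥ 0, as they must be for A^T A). The largest is λ_max ≈ 35.7166, hence ||A||_2 = sqrt(λ_max) ≈ 5.9763.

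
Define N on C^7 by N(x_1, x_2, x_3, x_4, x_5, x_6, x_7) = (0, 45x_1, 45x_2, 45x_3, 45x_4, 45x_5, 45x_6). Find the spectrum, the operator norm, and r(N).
sigma(N) = {0}; ||N|| = 45; r(N) = 0. (N is nilpotent with N^7 = 0.)

On C^7, N is a strictly lower-triangular matrix with 45 on the subdiagonal and zeros elsewhere, so its characteristic polynomial is lambda^7 and every eigenvalue is 0: sigma(N) = {0}. For the operator norm, N e_i = 45e_{i+1} for i = 1, ..., 6 and N e_7 = 0, so the singular values of N are 45 (with multiplicity 6) and 0; hence ||N|| = 45. The spectral radius r(N) = max|lambda| = 0. Note ||N|| > r(N) — characteristic of non-normal nilpotent operators. Indeed N^7 = 0.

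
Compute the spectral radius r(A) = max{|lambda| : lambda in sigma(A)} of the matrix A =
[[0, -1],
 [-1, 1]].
r(A) = (1 + sqrt(5))/2 ≈ 1.618

The eigenvalues of A are the roots of its characteristic polynomial. With M = A (coefficients from the trace and determinant):
  p(λ) = det(λ I - M) = λ^2 - λ - 1.
For λ^2 - λ - 1 the discriminant is 5. It is nonnegative but not a perfect square, so the roots are real and irrational: λ = (1 ± sqrt(5))/2 ≈ 1.618, -0.618.
Thus the eigenvalues (to 4 decimals) are 1.618 (modulus 1.618); -0.618 (modulus 0.618). The spectral radius is the largest modulus: r(A) = (1 + sqrt(5))/2 ≈ 1.618. (Cross-check: r(A) ≤ ||A||_2 ≈ 1.618; equality holds whenever A is normal, though it can also hold for some non-normal A.)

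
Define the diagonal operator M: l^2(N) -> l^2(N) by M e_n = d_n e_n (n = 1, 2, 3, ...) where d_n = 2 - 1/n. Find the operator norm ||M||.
||M|| = 2

For a diagonal operator on l^2 with entries d_n, ||M|| = sup_n |d_n|. Here d_1 = 1, d_2 = 3/2, ..., and d_n = 2 - 1/n increases monotonically toward 2. All terms lie in [1, 2), so |d_n| = d_n and the supremum is the limit 2, which is not attained by any individual d_n. Hence ||M|| = 2.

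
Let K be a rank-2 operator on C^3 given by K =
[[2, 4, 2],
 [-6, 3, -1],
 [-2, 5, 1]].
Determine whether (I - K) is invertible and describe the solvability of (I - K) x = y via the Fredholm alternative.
(I - K) is invertible (det(I - K) = 39 ≠ 0), so for every y in C^3 the equation (I - K) x = y has a unique solution.

K has rank 2 and factors as K = U V^T = u1 v1^T + u2 v2^T with u1 = (1, 2, 2), v1 = (0, 3, 1), u2 = (-1, 3, 1), v2 = (-2, -1, -1) (multiplying out reproduces the displayed K). The nonzero eigenvalues of U V^T coincide with those of the 2 x 2 matrix G = V^T U = [[v1·u1, v1·u2], [v2·u1, v2·u2]] = [[8, 10], [-6, -2]], and by the Sylvester determinant identity det(I_3 - U V^T) = det(I_2 - V^T U) = det([[-7, -10], [6, 3]]) = (-7)(3) - (-10)(6) = 39. (Direct check: I - K =
[[-1, -4, -2],
 [6, -2, 1],
 [2, -5, 0]]
has determinant 39.) The finite-dimensional Fredholm alternative says: either (I - K) is invertible, or ker(I - K) ≠ {0} and then range(I - K) = ker((I - K)^*)^⊥, with dim ker(I - K) = dim ker((I - K)^*). Since det(I - K) ≠ 0, 1 is not an eigenvalue of K and ker(I - K) = {0}, so we are in the first case: for every y there is a unique x = (I - K)^(-1) y. (Explicitly, by the Woodbury identity, (I - U V^T)^(-1) = I + U (I_2 - G)^(-1) V^T.)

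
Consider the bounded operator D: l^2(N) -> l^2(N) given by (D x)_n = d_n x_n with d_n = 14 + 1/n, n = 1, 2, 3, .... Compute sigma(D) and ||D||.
sigma(D) = {14 + 1/n : n ≥ 1} ∪ {14}; ||D|| = 15

A bounded diagonal operator on l^2 with diagonal entries d_n has spectrum equal to the closure of {d_n : n ≥ 1}: every d_n is an eigenvalue (with eigenvector e_n), so {d_n} ⊂ sigma(D); the spectrum is closed, so its closure is too; and for lambda not in the closure, (D - lambda I) has bounded inverse (the diagonal entries 1/(d_n - lambda) are bounded). For our sequence d_n = 14 + 1/n, n = 1, 2, 3, ...:
  - {d_n} = {14 + 1/n : n ≥ 1}; the only limit point is 14
  - closure = {14 + 1/n : n ≥ 1} ∪ {14}
For the norm: a diagonal operator has ||D|| = sup_n |d_n|. Here d_n = 14 + 1/n is positive and decreasing, so sup_n |d_n| = d_1 = 14 + 1 = 15. So ||D|| = 15.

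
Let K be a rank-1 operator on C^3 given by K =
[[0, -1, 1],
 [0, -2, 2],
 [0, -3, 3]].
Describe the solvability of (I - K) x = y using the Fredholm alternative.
(I - K) is singular (det(I - K) = 0, i.e. 1 ∈ sigma(K)). (I - K) x = y is solvable iff y ⊥ ker((I - K)^*) = span{(0, -1, 1)}, i.e. iff -y_2 + y_3 = 0. When solvable, the solutions are x = y + c·(1, 2, 3), c arbitrary (ker(I - K) = span{(1, 2, 3)}, dimension 1).

K has rank 1, so it is an outer product K = u v^T: every row of K is a multiple of one row vector. Reading off the entries, u = (1, 2, 3) and v = (0, -1, 1) (row i of K equals u_i·v^T). A rank-one matrix u v^T satisfies K u = u (v·u) and kills the (2)-dimensional subspace v^⊥, so its characteristic polynomial is lambda^2 (lambda - v·u) with v·u = tr K = 1. Hence the eigenvalues of I - K are 1 (multiplicity 2) and 1 - (1) = 0, so det(I - K) = 0. (Direct check: I - K =
[[1, 1, -1],
 [0, 3, -2],
 [0, 3, -2]]
has determinant 0.) So 1 is an eigenvalue of K and (I - K) is not invertible. The finite-dimensional Fredholm alternative says: either (I - K) is invertible, or ker(I - K) ≠ {0} and then range(I - K) = ker((I - K)^*)^⊥, with dim ker(I - K) = dim ker((I - K)^*). We are in the second case, so we need both kernels. Kernel of I - K: (I - K) u = u - u (v·u) = u - u = 0, so ker(I - K) = span{u} = span{(1, 2, 3)} (it is exactly 1-dimensional because rank(I - K) = 2). Kernel of the adjoint: K is real, so (I - K)^* = I - K^T = I - v u^T, and (I - v u^T) v = v - v (u·v) = 0; hence ker((I - K)^*) = span{v} = span{(0, -1, 1)}. Therefore (I - K) x = y is solvable iff <y, v> = 0, i.e. iff -y_2 + y_3 = 0. When this holds, K y = u (v·y) = 0, so (I - K) y = y and x = y is a particular solution; the full solution set is the line x = y + c·u = y + c·(1, 2, 3), c ∈ C.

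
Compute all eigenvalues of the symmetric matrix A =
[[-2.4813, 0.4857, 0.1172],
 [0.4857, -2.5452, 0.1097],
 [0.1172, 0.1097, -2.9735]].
sigma(A) ≈ {-3, -2} (-3 with multiplicity 2)

A is real symmetric, so its spectrum consists of real eigenvalues. Expanding the characteristic polynomial of the displayed matrix gives
  det(λ I - A) = p(λ) = λ^3 + (8)λ^2 + (21)λ + (18).
Solving p(λ) = 0 yields eigenvalues ≈ -3, -3, -2. (A is shown rounded to 4 decimals, so these recover the underlying integer eigenvalues to within that precision.)
Verification: the trace of A = -8 equals the sum of eigenvalues -8, and det(A) ≈ -18.0001 matches the eigenvalue product -18.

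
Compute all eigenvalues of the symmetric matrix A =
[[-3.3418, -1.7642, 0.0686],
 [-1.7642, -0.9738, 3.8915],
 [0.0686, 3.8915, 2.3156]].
sigma(A) ≈ {-5, -2, 5}

A is real symmetric, so its spectrum consists of real eigenvalues. Expanding the characteristic polynomial of the displayed matrix gives
  det(λ I - A) = p(λ) = λ^3 + (2)λ^2 + (-25)λ + (-49.9986).
Solving p(λ) = 0 yields eigenvalues ≈ -5, -2, 5. (A is shown rounded to 4 decimals, so these recover the underlying integer eigenvalues to within that precision.)
Verification: the trace of A = -2 equals the sum of eigenvalues -2, and det(A) ≈ 49.9986 matches the eigenvalue product 50.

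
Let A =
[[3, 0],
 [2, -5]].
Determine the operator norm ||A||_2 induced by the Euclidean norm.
||A||_2 = sqrt((38 + sqrt(544))/2) ≈ 5.5373 (= sqrt(largest eigenvalue of A^T A))

||A||_2 = sigma_max(A) = sqrt(lambda_max(A^T A)). Form the symmetric matrix M = A^T A =
[[13, -10],
 [-10, 25]].
Its characteristic polynomial (trace, determinant of M give the coefficients) is
  p(λ) = det(λ I - M) = λ^2 - 38λ + 225.
For λ^2 - 38λ + 225 the discriminant is 544. It is nonnegative but not a perfect square, so the roots are real and irrational: λ = (38 ± sqrt(544))/2 ≈ 30.6619, 7.3381.
So the eigenvalues of A^T A are ≈ 7.3381, 30.6619 (all ≥ 0, as they must be for A^T A). The largest is λ_max = (38 + sqrt(544))/2 ≈ 30.6619, hence ||A||_2 = sqrt(λ_max) = sqrt((38 + sqrt(544))/2) ≈ 5.5373.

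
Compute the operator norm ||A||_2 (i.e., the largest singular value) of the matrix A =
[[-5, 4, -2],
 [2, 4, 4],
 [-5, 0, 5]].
||A||_2 ≈ 8.0148 (= sqrt(largest eigenvalue of A^T A))

||A||_2 = sigma_max(A) = sqrt(lambda_max(A^T A)). Form the symmetric matrix M = A^T A =
[[54, -12, -7],
 [-12, 32, 8],
 [-7, 8, 45]].
Its characteristic polynomial (trace, sum of principal 2x2 minors, determinant of M give the coefficients) is
  p(λ) = det(λ I - M) = λ^3 - 131λ^2 + 5341λ - 67600.
No integer candidate from the rational root theorem (±divisors of 67600) is a root, so the roots are irrational. The cubic discriminant is Δ = 196387357 > 0, so there are three distinct real roots. p(25) = -325 and p(26) = 286 have opposite signs, so a root lies in (25, 26); Newton's method refines it to λ ≈ 25.5096. p(41) = 91 and p(42) = -274 have opposite signs, so a root lies in (41, 42); Newton's method refines it to λ ≈ 41.2528. p(64) = -208 and p(65) = 715 have opposite signs, so a root lies in (64, 65); Newton's method refines it to λ ≈ 64.2376. Check (Vieta): the three roots sum to 131, matching tr M = 131.
So the eigenvalues of A^T A are ≈ 25.5096, 41.2528, 64.2376 (all ≥ 0, as they must be for A^T A). The largest is λ_max ≈ 64.2376, hence ||A||_2 = sqrt(λ_max) ≈ 8.0148.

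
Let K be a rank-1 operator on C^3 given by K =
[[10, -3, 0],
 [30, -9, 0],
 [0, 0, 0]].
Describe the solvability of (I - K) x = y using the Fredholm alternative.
(I - K) is singular (det(I - K) = 0, i.e. 1 ∈ sigma(K)). (I - K) x = y is solvable iff y ⊥ ker((I - K)^*) = span{(10, -3, 0)}, i.e. iff 10y_1 - 3y_2 = 0. When solvable, the solutions are x = y + c·(1, 3, 0), c arbitrary (ker(I - K) = span{(1, 3, 0)}, dimension 1).

K has rank 1, so it is an outer product K = u v^T: every row of K is a multiple of one row vector. Reading off the entries, u = (1, 3, 0) and v = (10, -3, 0) (row i of K equals u_i·v^T). A rank-one matrix u v^T satisfies K u = u (v·u) and kills the (2)-dimensional subspace v^⊥, so its characteristic polynomial is lambda^2 (lambda - v·u) with v·u = tr K = 1. Hence the eigenvalues of I - K are 1 (multiplicity 2) and 1 - (1) = 0, so det(I - K) = 0. (Direct check: I - K =
[[-9, 3, 0],
 [-30, 10, 0],
 [0, 0, 1]]
has determinant 0.) So 1 is an eigenvalue of K and (I - K) is not invertible. The finite-dimensional Fredholm alternative says: either (I - K) is invertible, or ker(I - K) ≠ {0} and then range(I - K) = ker((I - K)^*)^⊥, with dim ker(I - K) = dim ker((I - K)^*). We are in the second case, so we need both kernels. Kernel of I - K: (I - K) u = u - u (v·u) = u - u = 0, so ker(I - K) = span{u} = span{(1, 3, 0)} (it is exactly 1-dimensional because rank(I - K) = 2). Kernel of the adjoint: K is real, so (I - K)^* = I - K^T = I - v u^T, and (I - v u^T) v = v - v (u·v) = 0; hence ker((I - K)^*) = span{v} = span{(10, -3, 0)}. Therefore (I - K) x = y is solvable iff <y, v> = 0, i.e. iff 10y_1 - 3y_2 = 0. When this holds, K y = u (v·y) = 0, so (I - K) y = y and x = y is a particular solution; the full solution set is the line x = y + c·u = y + c·(1, 3, 0), c ∈ C.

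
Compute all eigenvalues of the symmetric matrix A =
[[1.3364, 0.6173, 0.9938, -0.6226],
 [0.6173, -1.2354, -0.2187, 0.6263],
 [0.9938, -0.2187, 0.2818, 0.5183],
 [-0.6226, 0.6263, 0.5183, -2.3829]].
sigma(A) ≈ {-3, -1, 0, 2}

A is real symmetric, so its spectrum consists of real eigenvalues. Expanding the characteristic polynomial of the displayed matrix gives
  det(λ I - A) = p(λ) = λ^4 + (2)λ^3 + (-5)λ^2 + (-6)λ + (0).
Solving p(λ) = 0 yields eigenvalues ≈ -3, -1, 0, 2. (A is shown rounded to 4 decimals, so these recover the underlying integer eigenvalues to within that precision.)
Verification: the trace of A = -2 equals the sum of eigenvalues -2, and det(A) ≈ -0.0001 matches the eigenvalue product 0.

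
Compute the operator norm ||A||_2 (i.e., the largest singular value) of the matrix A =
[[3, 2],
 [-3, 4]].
||A||_2 = sqrt((38 + sqrt(148))/2) ≈ 5.0083 (= sqrt(largest eigenvalue of A^T A))

||A||_2 = sigma_max(A) = sqrt(lambda_max(A^T A)). Form the symmetric matrix M = A^T A =
[[18, -6],
 [-6, 20]].
Its characteristic polynomial (trace, determinant of M give the coefficients) is
  p(λ) = det(λ I - M) = λ^2 - 38λ + 324.
For λ^2 - 38λ + 324 the discriminant is 148. It is nonnegative but not a perfect square, so the roots are real and irrational: λ = (38 ± sqrt(148))/2 ≈ 25.0828, 12.9172.
So the eigenvalues of A^T A are ≈ 12.9172, 25.0828 (all ≥ 0, as they must be for A^T A). The largest is λ_max = (38 + sqrt(148))/2 ≈ 25.0828, hence ||A||_2 = sqrt(λ_max) = sqrt((38 + sqrt(148))/2) ≈ 5.0083.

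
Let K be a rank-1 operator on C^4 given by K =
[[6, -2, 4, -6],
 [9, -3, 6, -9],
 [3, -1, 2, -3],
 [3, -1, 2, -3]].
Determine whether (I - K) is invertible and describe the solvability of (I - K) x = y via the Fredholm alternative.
(I - K) is invertible (det(I - K) = -1 ≠ 0), so for every y in C^4 the equation (I - K) x = y has a unique solution.

K has rank 1, so it is an outer product K = u v^T: every row of K is a multiple of one row vector. Reading off the entries, u = (2, 3, 1, 1) and v = (3, -1, 2, -3) (row i of K equals u_i·v^T). A rank-one matrix u v^T satisfies K u = u (v·u) and kills the (3)-dimensional subspace v^⊥, so its characteristic polynomial is lambda^3 (lambda - v·u) with v·u = tr K = 2. Hence the eigenvalues of I - K are 1 (multiplicity 3) and 1 - (2) = -1, so det(I - K) = -1. (Direct check: I - K =
[[-5, 2, -4, 6],
 [-9, 4, -6, 9],
 [-3, 1, -1, 3],
 [-3, 1, -2, 4]]
has determinant -1.) The finite-dimensional Fredholm alternative says: either (I - K) is invertible, or ker(I - K) ≠ {0} and then range(I - K) = ker((I - K)^*)^⊥, with dim ker(I - K) = dim ker((I - K)^*). Since det(I - K) ≠ 0, 1 is not an eigenvalue of K and ker(I - K) = {0}, so we are in the first case: for every y there is a unique x = (I - K)^(-1) y. Explicitly, by the Sherman–Morrison formula, (I - u v^T)^(-1) = I + u v^T/(1 - v·u), i.e. (I - K)^(-1) = I - K.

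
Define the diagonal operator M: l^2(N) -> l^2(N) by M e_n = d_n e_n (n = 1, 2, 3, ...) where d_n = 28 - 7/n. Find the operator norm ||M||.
||M|| = 28

For a diagonal operator on l^2 with entries d_n, ||M|| = sup_n |d_n|. Here d_1 = 21, d_2 = 49/2, ..., and d_n = 28 - 7/n increases monotonically toward 28. All terms lie in [21, 28), so |d_n| = d_n and the supremum is the limit 28, which is not attained by any individual d_n. Hence ||M|| = 28.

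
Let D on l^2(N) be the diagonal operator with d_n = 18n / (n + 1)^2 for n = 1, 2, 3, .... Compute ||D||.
||D|| = 9/2 (attained at n = 1)

For D diagonal, ||D|| = sup_n |d_n|. Treat f(x) = 18x / (x + 1)^2 for real x > 0. By the quotient rule, f'(x) = 18(1 - x)/(x + 1)^3, which is positive for x < 1 and negative for x > 1. So f has a unique maximum at x = 1, and since 1 is a positive integer, the supremum over n ≥ 1 is attained at n = 1: d_1 = 18·1/(1 + 1)^2 = 18·1/4 = 9/2. Hence ||D|| = 9/2.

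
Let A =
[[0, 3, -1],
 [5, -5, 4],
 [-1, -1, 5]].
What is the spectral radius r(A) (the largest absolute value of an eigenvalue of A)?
r(A) ≈ 6.9356

The eigenvalues of A are the roots of its characteristic polynomial. With M = A (coefficients from the trace, the sum of principal 2x2 minors, and det A):
  p(λ) = det(λ I - M) = λ^3 - 37λ + 77.
No integer candidate from the rational root theorem (±divisors of 77) is a root, so the roots are irrational. The cubic discriminant is Δ = 42529 > 0, so there are three distinct real roots. p(-7) = -7 and p(-6) = 83 have opposite signs, so a root lies in (-7, -6); Newton's method refines it to λ ≈ -6.9356. p(2) = 11 and p(3) = -7 have opposite signs, so a root lies in (2, 3); Newton's method refines it to λ ≈ 2.5069. p(4) = -7 and p(5) = 17 have opposite signs, so a root lies in (4, 5); Newton's method refines it to λ ≈ 4.4287. Check (Vieta): the three roots sum to 0, matching tr M = 0.
Thus the eigenvalues (to 4 decimals) are -6.9356 (modulus 6.9356); 2.5069 (modulus 2.5069); 4.4287 (modulus 4.4287). The spectral radius is the largest modulus: r(A) ≈ 6.9356. (Cross-check: r(A) ≤ ||A||_2 ≈ 8.9702; equality holds whenever A is normal, though it can also hold for some non-normal A.)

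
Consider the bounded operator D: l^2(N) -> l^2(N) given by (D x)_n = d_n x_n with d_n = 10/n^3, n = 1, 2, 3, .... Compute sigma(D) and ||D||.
sigma(D) = {10/n^3 : n ≥ 1} ∪ {0}; ||D|| = 10

A bounded diagonal operator on l^2 with diagonal entries d_n has spectrum equal to the closure of {d_n : n ≥ 1}: every d_n is an eigenvalue (with eigenvector e_n), so {d_n} ⊂ sigma(D); the spectrum is closed, so its closure is too; and for lambda not in the closure, (D - lambda I) has bounded inverse (the diagonal entries 1/(d_n - lambda) are bounded). For our sequence d_n = 10/n^3, n = 1, 2, 3, ...:
  - {d_n} = {10/n^3 : n ≥ 1}; the only limit point is 0
  - closure = {10/n^3 : n ≥ 1} ∪ {0}
For the norm: a diagonal operator has ||D|| = sup_n |d_n|. Here d_n = 10/n^3 is positive and decreasing, so sup_n |d_n| = d_1 = 10. So ||D|| = 10.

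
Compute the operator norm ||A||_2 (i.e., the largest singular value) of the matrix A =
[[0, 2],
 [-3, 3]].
||A||_2 = sqrt((22 + sqrt(340))/2) ≈ 4.4966 (= sqrt(largest eigenvalue of A^T A))

||A||_2 = sigma_max(A) = sqrt(lambda_max(A^T A)). Form the symmetric matrix M = A^T A =
[[9, -9],
 [-9, 13]].
Its characteristic polynomial (trace, determinant of M give the coefficients) is
  p(λ) = det(λ I - M) = λ^2 - 22λ + 36.
For λ^2 - 22λ + 36 the discriminant is 340. It is nonnegative but not a perfect square, so the roots are real and irrational: λ = (22 ± sqrt(340))/2 ≈ 20.2195, 1.7805.
So the eigenvalues of A^T A are ≈ 1.7805, 20.2195 (all ≥ 0, as they must be for A^T A). The largest is λ_max = (22 + sqrt(340))/2 ≈ 20.2195, hence ||A||_2 = sqrt(λ_max) = sqrt((22 + sqrt(340))/2) ≈ 4.4966.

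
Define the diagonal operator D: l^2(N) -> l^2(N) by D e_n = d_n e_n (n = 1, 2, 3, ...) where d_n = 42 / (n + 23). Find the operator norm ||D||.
||D|| = 7/4 (attained at n = 1)

For D diagonal, ||D|| = sup_n |d_n| = sup_n 42/(n + 23). This is positive and strictly decreasing in n, so the supremum is attained at n = 1: d_1 = 42/(1 + 23) = 7/4. Hence ||D|| = 7/4.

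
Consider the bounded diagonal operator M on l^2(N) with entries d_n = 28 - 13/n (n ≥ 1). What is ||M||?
||M|| = 28

For a diagonal operator on l^2 with entries d_n, ||M|| = sup_n |d_n|. Here d_1 = 15, d_2 = 43/2, ..., and d_n = 28 - 13/n increases monotonically toward 28. All terms lie in [15, 28), so |d_n| = d_n and the supremum is the limit 28, which is not attained by any individual d_n. Hence ||M|| = 28.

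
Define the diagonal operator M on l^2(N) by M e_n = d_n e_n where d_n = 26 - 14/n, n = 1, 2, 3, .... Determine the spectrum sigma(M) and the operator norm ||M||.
sigma(M) = {26 - 14/n : n ≥ 1} ∪ {26}; ||M|| = 26

A bounded diagonal operator on l^2 with diagonal entries d_n has spectrum equal to the closure of {d_n : n ≥ 1}: every d_n is an eigenvalue (with eigenvector e_n), so {d_n} ⊂ sigma(M); the spectrum is closed, so its closure is too; and for lambda not in the closure, (M - lambda I) has bounded inverse (the diagonal entries 1/(d_n - lambda) are bounded). For our sequence d_n = 26 - 14/n, n = 1, 2, 3, ...:
  - {d_n} = {26 - 14/n : n ≥ 1}; the only limit point is 26
  - closure = {26 - 14/n : n ≥ 1} ∪ {26}
For the norm: a diagonal operator has ||M|| = sup_n |d_n|. Here d_n = 26 - 14/n increases monotonically from d_1 = 12 toward 26, with all terms in [12, 26); so sup_n |d_n| = 26 (the supremum is the limit, not attained). So ||M|| = 26.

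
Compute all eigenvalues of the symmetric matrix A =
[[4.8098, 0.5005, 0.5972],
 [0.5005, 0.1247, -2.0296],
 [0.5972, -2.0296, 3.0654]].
sigma(A) ≈ {-1, 4, 5}

A is real symmetric, so its spectrum consists of real eigenvalues. Expanding the characteristic polynomial of the displayed matrix gives
  det(λ I - A) = p(λ) = λ^3 + (-8)λ^2 + (11)λ + (20).
Solving p(λ) = 0 yields eigenvalues ≈ -1, 4, 5. (A is shown rounded to 4 decimals, so these recover the underlying integer eigenvalues to within that precision.)
Verification: the trace of A = 8 equals the sum of eigenvalues 8, and det(A) ≈ -20.0000 matches the eigenvalue product -20.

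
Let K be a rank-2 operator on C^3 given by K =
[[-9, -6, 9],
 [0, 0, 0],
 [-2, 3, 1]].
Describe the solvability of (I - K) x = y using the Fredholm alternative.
(I - K) is invertible (det(I - K) = 18 ≠ 0), so for every y in C^3 the equation (I - K) x = y has a unique solution.

K has rank 2 and factors as K = U V^T = u1 v1^T + u2 v2^T with u1 = (-3, 0, 0), v1 = (3, 2, -3), u2 = (0, 0, 1), v2 = (-2, 3, 1) (multiplying out reproduces the displayed K). The nonzero eigenvalues of U V^T coincide with those of the 2 x 2 matrix G = V^T U = [[v1·u1, v1·u2], [v2·u1, v2·u2]] = [[-9, -3], [6, 1]], and by the Sylvester determinant identity det(I_3 - U V^T) = det(I_2 - V^T U) = det([[10, 3], [-6, 0]]) = (10)(0) - (3)(-6) = 18. (Direct check: I - K =
[[10, 6, -9],
 [0, 1, 0],
 [2, -3, 0]]
has determinant 18.) The finite-dimensional Fredholm alternative says: either (I - K) is invertible, or ker(I - K) ≠ {0} and then range(I - K) = ker((I - K)^*)^⊥, with dim ker(I - K) = dim ker((I - K)^*). Since det(I - K) ≠ 0, 1 is not an eigenvalue of K and ker(I - K) = {0}, so we are in the first case: for every y there is a unique x = (I - K)^(-1) y. (Explicitly, by the Woodbury identity, (I - U V^T)^(-1) = I + U (I_2 - G)^(-1) V^T.)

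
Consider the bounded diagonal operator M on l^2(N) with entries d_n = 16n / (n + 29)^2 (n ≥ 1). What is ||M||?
||M|| = 4/29 (attained at n = 29)

For M diagonal, ||M|| = sup_n |d_n|. Treat f(x) = 16x / (x + 29)^2 for real x > 0. By the quotient rule, f'(x) = 16(29 - x)/(x + 29)^3, which is positive for x < 29 and negative for x > 29. So f has a unique maximum at x = 29, and since 29 is a positive integer, the supremum over n ≥ 1 is attained at n = 29: d_29 = 16·29/(29 + 29)^2 = 16·29/3364 = 4/29. Hence ||M|| = 4/29.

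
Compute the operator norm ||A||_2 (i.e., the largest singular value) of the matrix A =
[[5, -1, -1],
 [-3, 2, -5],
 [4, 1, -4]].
||A||_2 ≈ 7.2946 (= sqrt(largest eigenvalue of A^T A))

||A||_2 = sigma_max(A) = sqrt(lambda_max(A^T A)). Form the symmetric matrix M = A^T A =
[[50, -7, -6],
 [-7, 6, -13],
 [-6, -13, 42]].
Its characteristic polynomial (trace, sum of principal 2x2 minors, determinant of M give the coefficients) is
  p(λ) = det(λ I - M) = λ^3 - 98λ^2 + 2398λ - 784.
No integer candidate from the rational root theorem (±divisors of 784) is a root, so the roots are irrational. The cubic discriminant is Δ = 417207472 > 0, so there are three distinct real roots. p(0) = -784 and p(1) = 1517 have opposite signs, so a root lies in (0, 1); Newton's method refines it to λ ≈ 0.3314. p(44) = 184 and p(45) = -199 have opposite signs, so a root lies in (44, 45); Newton's method refines it to λ ≈ 44.4574. p(53) = -95 and p(54) = 404 have opposite signs, so a root lies in (53, 54); Newton's method refines it to λ ≈ 53.2111. Check (Vieta): the three roots sum to 98, matching tr M = 98.
So the eigenvalues of A^T A are ≈ 0.3314, 44.4574, 53.2111 (all ≥ 0, as they must be for A^T A). The largest is λ_max ≈ 53.2111, hence ||A||_2 = sqrt(λ_max) ≈ 7.2946.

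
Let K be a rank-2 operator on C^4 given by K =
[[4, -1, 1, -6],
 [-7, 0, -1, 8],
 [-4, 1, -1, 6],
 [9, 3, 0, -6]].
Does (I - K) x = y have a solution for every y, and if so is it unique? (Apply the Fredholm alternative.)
(I - K) is invertible (det(I - K) = 10 ≠ 0), so for every y in C^4 the equation (I - K) x = y has a unique solution.

K has rank 2 and factors as K = U V^T = u1 v1^T + u2 v2^T with u1 = (1, -1, -1, 0), v1 = (-2, -3, 1, -2), u2 = (2, -3, -2, 3), v2 = (3, 1, 0, -2) (multiplying out reproduces the displayed K). The nonzero eigenvalues of U V^T coincide with those of the 2 x 2 matrix G = V^T U = [[v1·u1, v1·u2], [v2·u1, v2·u2]] = [[0, -3], [2, -3]], and by the Sylvester determinant identity det(I_4 - U V^T) = det(I_2 - V^T U) = det([[1, 3], [-2, 4]]) = (1)(4) - (3)(-2) = 10. (Direct check: I - K =
[[-3, 1, -1, 6],
 [7, 1, 1, -8],
 [4, -1, 2, -6],
 [-9, -3, 0, 7]]
has determinant 10.) The finite-dimensional Fredholm alternative says: either (I - K) is invertible, or ker(I - K) ≠ {0} and then range(I - K) = ker((I - K)^*)^⊥, with dim ker(I - K) = dim ker((I - K)^*). Since det(I - K) ≠ 0, 1 is not an eigenvalue of K and ker(I - K) = {0}, so we are in the first case: for every y there is a unique x = (I - K)^(-1) y. (Explicitly, by the Woodbury identity, (I - U V^T)^(-1) = I + U (I_2 - G)^(-1) V^T.)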